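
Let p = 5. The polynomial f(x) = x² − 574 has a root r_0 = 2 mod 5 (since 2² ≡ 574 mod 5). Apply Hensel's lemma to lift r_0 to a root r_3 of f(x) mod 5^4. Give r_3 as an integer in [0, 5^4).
r_3 = 357 (mod 625)

Hensel's recurrence: r_{i+1} = r_i − f(r_i)·(f′(r_i))^{-1} mod 5^{i+2}, with f′(x) = 2x. Iterate:
  r_0 = 2 (mod 5)
  r_1 = 7 (mod 25)
  r_2 = 107 (mod 125)
  r_3 = 357 (mod 625)
Final: r_3 = 357, and one checks f(r_3) ≡ 0 mod 5^4.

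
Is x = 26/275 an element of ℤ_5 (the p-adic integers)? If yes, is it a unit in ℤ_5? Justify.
x ∉ ℤ_5 (v_5(x) = -2 < 0)

ℤ_5 = {x ∈ ℚ_5 : v_5(x) ≥ 0} and ℤ_5^× = {x ∈ ℤ_5 : v_5(x) = 0}. Here v_5(26/275) = v_5(num) − v_5(den) = -2; compare against these criteria.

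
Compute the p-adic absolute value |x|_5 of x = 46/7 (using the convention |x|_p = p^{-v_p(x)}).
|46/7|_5 = 1

Step 1 — compute v_5(x) by factoring powers of 5 out of the numerator and denominator: v_5(46/7) = 0. Step 2 — apply |x|_p = p^{-v_p(x)} = 5^{0} = 1.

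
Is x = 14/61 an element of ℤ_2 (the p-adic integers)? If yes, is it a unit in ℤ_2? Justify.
x ∈ ℤ_2 but not a unit; v_2(x) = 1 > 0

ℤ_2 = {x ∈ ℚ_2 : v_2(x) ≥ 0} and ℤ_2^× = {x ∈ ℤ_2 : v_2(x) = 0}. Here v_2(14/61) = v_2(num) − v_2(den) = 1; compare against these criteria.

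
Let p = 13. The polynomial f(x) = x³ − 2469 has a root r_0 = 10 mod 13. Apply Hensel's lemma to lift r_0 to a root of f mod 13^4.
r_3 = 8408 (mod 28561)

Hensel: r_{i+1} = r_i − f(r_i)/f′(r_i) mod 13^{i+2}, where f′(x) = 3x². Iterate:
  r_0 = 10 (mod 13)
  r_1 = 127 (mod 169)
  r_2 = 1817 (mod 2197)
  r_3 = 8408 (mod 28561)
Final: r = 8408 with f(r) ≡ 0 mod 13^4.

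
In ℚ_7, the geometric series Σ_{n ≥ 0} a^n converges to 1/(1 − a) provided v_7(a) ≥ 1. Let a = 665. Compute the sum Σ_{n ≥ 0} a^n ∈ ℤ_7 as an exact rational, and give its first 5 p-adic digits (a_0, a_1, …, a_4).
Σ a^n = 1/(1 − a) = -1/664;  first 5 digits = (1, 4, 1, 4, 2)

v_7(a) = 1 ≥ 1, so the series converges in ℤ_7 to 1/(1 − a) = 1/(1 − 665) = -1/664. Expand this rational in ℤ_7: compute digits iteratively via d_i = x_i mod 7, x_{i+1} = (x_i − d_i)/7. The first 5 digits are (1, 4, 1, 4, 2).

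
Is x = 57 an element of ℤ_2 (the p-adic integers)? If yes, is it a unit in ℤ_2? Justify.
x ∈ ℤ_2^× (unit); v_2(x) = 0

ℤ_2 = {x ∈ ℚ_2 : v_2(x) ≥ 0} and ℤ_2^× = {x ∈ ℤ_2 : v_2(x) = 0}. Here v_2(57) = v_2(num) − v_2(den) = 0; compare against these criteria.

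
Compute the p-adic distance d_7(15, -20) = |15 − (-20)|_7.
d_7(15, -20) = 1/7

Step 1 — x − y = 15 − (-20) = 35. Step 2 — v_7(35) = 1 (factor: 35 = (7^1 · 5); the sign does not affect v_p). Step 3 — |x − y|_7 = 7^{-1} = 1/7.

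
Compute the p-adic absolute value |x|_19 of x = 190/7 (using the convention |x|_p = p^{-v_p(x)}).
|190/7|_19 = 1/19

Step 1 — compute v_19(x) by factoring powers of 19 out of the numerator and denominator: v_19(190/7) = 1. Step 2 — apply |x|_p = p^{-v_p(x)} = 19^{-1} = 1/19.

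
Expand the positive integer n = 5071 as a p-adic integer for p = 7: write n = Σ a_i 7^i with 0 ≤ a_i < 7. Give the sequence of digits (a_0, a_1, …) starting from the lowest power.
(a_0, a_1, …) = (3, 3, 5, 0, 2)

Repeated division by 7 gives the digits low-to-high: 5071 = 3 + 3·7^1 + 5·7^2 + 2·7^4. Digit sequence: (3, 3, 5, 0, 2).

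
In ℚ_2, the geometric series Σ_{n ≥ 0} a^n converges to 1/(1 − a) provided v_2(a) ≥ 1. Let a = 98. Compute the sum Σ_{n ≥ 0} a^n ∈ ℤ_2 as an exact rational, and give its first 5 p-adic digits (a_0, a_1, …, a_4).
Σ a^n = 1/(1 − a) = -1/97;  first 5 digits = (1, 1, 1, 1, 1)

v_2(a) = 1 ≥ 1, so the series converges in ℤ_2 to 1/(1 − a) = 1/(1 − 98) = -1/97. Expand this rational in ℤ_2: compute digits iteratively via d_i = x_i mod 2, x_{i+1} = (x_i − d_i)/2. The first 5 digits are (1, 1, 1, 1, 1).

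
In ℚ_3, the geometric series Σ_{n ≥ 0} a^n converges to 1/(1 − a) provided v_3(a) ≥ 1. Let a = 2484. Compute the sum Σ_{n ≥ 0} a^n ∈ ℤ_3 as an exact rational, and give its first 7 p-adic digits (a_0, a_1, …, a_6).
Σ a^n = 1/(1 − a) = -1/2483;  first 7 digits = (1, 0, 0, 2, 0, 1, 1)

v_3(a) = 3 ≥ 1, so the series converges in ℤ_3 to 1/(1 − a) = 1/(1 − 2484) = -1/2483. Expand this rational in ℤ_3: compute digits iteratively via d_i = x_i mod 3, x_{i+1} = (x_i − d_i)/3. The first 7 digits are (1, 0, 0, 2, 0, 1, 1).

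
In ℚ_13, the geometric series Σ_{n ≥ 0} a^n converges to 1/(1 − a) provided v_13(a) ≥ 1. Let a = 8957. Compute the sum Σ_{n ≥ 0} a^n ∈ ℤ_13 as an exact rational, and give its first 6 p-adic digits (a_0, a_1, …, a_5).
Σ a^n = 1/(1 − a) = -1/8956;  first 6 digits = (1, 0, 1, 4, 1, 8)

v_13(a) = 2 ≥ 1, so the series converges in ℤ_13 to 1/(1 − a) = 1/(1 − 8957) = -1/8956. Expand this rational in ℤ_13: compute digits iteratively via d_i = x_i mod 13, x_{i+1} = (x_i − d_i)/13. The first 6 digits are (1, 0, 1, 4, 1, 8).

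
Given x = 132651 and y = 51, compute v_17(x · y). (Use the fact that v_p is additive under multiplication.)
v_17(6765201) = 4

v_p(x) = 3 (factor: 132651 = 17^3 · 27); v_p(y) = 1 (factor: 51 = 17^1 · 3). Additivity: v_p(xy) = v_p(x) + v_p(y) = 3 + 1 = 4. (Direct check: xy = 6765201 = 17^4 · (81).)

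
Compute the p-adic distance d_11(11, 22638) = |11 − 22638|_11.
d_11(11, 22638) = 1/1331

Step 1 — x − y = 11 − 22638 = -22627. Step 2 — v_11(-22627) = 3 (factor: -22627 = −(11^3 · 17); the sign does not affect v_p). Step 3 — |x − y|_11 = 11^{-3} = 1/1331.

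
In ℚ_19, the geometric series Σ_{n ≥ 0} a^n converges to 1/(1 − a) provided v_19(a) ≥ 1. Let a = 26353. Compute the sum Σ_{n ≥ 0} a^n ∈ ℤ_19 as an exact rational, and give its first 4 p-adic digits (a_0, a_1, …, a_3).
Σ a^n = 1/(1 − a) = -1/26352;  first 4 digits = (1, 0, 16, 3)

v_19(a) = 2 ≥ 1, so the series converges in ℤ_19 to 1/(1 − a) = 1/(1 − 26353) = -1/26352. Expand this rational in ℤ_19: compute digits iteratively via d_i = x_i mod 19, x_{i+1} = (x_i − d_i)/19. The first 4 digits are (1, 0, 16, 3).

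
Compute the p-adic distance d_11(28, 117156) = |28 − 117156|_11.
d_11(28, 117156) = 1/14641

Step 1 — x − y = 28 − 117156 = -117128. Step 2 — v_11(-117128) = 4 (factor: -117128 = −(11^4 · 8); the sign does not affect v_p). Step 3 — |x − y|_11 = 11^{-4} = 1/14641.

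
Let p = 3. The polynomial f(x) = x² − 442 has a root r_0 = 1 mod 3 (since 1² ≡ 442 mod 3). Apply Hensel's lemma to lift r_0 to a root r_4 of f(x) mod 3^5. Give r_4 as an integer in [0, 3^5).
r_4 = 181 (mod 243)

Hensel's recurrence: r_{i+1} = r_i − f(r_i)·(f′(r_i))^{-1} mod 3^{i+2}, with f′(x) = 2x. Iterate:
  r_0 = 1 (mod 3)
  r_1 = 1 (mod 9)
  r_2 = 19 (mod 27)
  r_3 = 19 (mod 81)
  r_4 = 181 (mod 243)
Final: r_4 = 181, and one checks f(r_4) ≡ 0 mod 3^5.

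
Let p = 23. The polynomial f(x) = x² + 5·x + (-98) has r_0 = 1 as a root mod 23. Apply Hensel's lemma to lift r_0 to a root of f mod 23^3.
r_2 = 2508 (mod 12167)

Hensel: r_{i+1} = r_i − f(r_i)·(f′(r_i))^{-1} mod 23^{i+2}, f′(x) = 2x + 5. Iterate:
  r_0 = 1 (mod 23)
  r_1 = 392 (mod 529)
  r_2 = 2508 (mod 12167)
Final: r = 2508 satisfies f(r) ≡ 0 mod 23^3.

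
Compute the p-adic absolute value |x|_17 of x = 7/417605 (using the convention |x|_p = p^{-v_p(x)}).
|7/417605|_17 = 83521

Step 1 — compute v_17(x) by factoring powers of 17 out of the numerator and denominator: v_17(7/417605) = -4. Step 2 — apply |x|_p = p^{-v_p(x)} = 17^{4} = 83521.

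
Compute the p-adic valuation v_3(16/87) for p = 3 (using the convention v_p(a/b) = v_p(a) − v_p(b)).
v_3(16/87) = -1

Factor powers of 3 from the numerator and denominator of the reduced fraction: 16 = 3^0 · 16 and 87 = 3^1 · 29. Apply v_p(a/b) = v_p(a) − v_p(b): v_3(16/87) = 0 − 1 = -1.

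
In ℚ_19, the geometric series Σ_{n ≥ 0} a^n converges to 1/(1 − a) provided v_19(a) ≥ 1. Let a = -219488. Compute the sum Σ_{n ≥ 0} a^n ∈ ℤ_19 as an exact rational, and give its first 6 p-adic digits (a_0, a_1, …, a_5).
Σ a^n = 1/(1 − a) = 1/219489;  first 6 digits = (1, 0, 0, 6, 17, 18)

v_19(a) = 3 ≥ 1, so the series converges in ℤ_19 to 1/(1 − a) = 1/(1 − (-219488)) = 1/219489. Expand this rational in ℤ_19: compute digits iteratively via d_i = x_i mod 19, x_{i+1} = (x_i − d_i)/19. The first 6 digits are (1, 0, 0, 6, 17, 18).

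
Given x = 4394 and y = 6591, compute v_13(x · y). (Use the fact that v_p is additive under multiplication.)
v_13(28960854) = 6

v_p(x) = 3 (factor: 4394 = 13^3 · 2); v_p(y) = 3 (factor: 6591 = 13^3 · 3). Additivity: v_p(xy) = v_p(x) + v_p(y) = 3 + 3 = 6. (Direct check: xy = 28960854 = 13^6 · (6).)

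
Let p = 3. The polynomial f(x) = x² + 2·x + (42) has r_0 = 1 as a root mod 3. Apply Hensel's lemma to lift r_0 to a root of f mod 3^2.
r_1 = 1 (mod 9)

Hensel: r_{i+1} = r_i − f(r_i)·(f′(r_i))^{-1} mod 3^{i+2}, f′(x) = 2x + 2. Iterate:
  r_0 = 1 (mod 3)
  r_1 = 1 (mod 9)
Final: r = 1 satisfies f(r) ≡ 0 mod 3^2.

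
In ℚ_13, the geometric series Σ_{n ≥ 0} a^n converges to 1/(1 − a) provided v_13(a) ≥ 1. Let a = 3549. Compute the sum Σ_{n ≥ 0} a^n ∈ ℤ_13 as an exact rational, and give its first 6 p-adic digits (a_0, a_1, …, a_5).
Σ a^n = 1/(1 − a) = -1/3548;  first 6 digits = (1, 0, 8, 1, 12, 7)

v_13(a) = 2 ≥ 1, so the series converges in ℤ_13 to 1/(1 − a) = 1/(1 − 3549) = -1/3548. Expand this rational in ℤ_13: compute digits iteratively via d_i = x_i mod 13, x_{i+1} = (x_i − d_i)/13. The first 6 digits are (1, 0, 8, 1, 12, 7).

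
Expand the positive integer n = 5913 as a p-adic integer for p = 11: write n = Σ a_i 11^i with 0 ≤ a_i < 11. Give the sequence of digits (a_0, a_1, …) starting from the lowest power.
(a_0, a_1, …) = (6, 9, 4, 4)

Repeated division by 11 gives the digits low-to-high: 5913 = 6 + 9·11^1 + 4·11^2 + 4·11^3. Digit sequence: (6, 9, 4, 4).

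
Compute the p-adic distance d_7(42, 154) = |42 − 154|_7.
d_7(42, 154) = 1/7

Step 1 — x − y = 42 − 154 = -112. Step 2 — v_7(-112) = 1 (factor: -112 = −(7^1 · 16); the sign does not affect v_p). Step 3 — |x − y|_7 = 7^{-1} = 1/7.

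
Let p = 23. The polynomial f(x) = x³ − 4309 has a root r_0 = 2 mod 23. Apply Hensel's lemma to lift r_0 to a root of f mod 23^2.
r_1 = 140 (mod 529)

Hensel: r_{i+1} = r_i − f(r_i)/f′(r_i) mod 23^{i+2}, where f′(x) = 3x². Iterate:
  r_0 = 2 (mod 23)
  r_1 = 140 (mod 529)
Final: r = 140 with f(r) ≡ 0 mod 23^2.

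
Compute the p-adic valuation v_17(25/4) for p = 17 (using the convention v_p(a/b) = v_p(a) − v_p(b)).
v_17(25/4) = 0

Factor powers of 17 from the numerator and denominator of the reduced fraction: 25 = 17^0 · 25 and 4 = 17^0 · 4. Apply v_p(a/b) = v_p(a) − v_p(b): v_17(25/4) = 0 − 0 = 0.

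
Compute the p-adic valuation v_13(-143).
v_13(-143) = 1

v_13(n) is the largest exponent k such that 13^k divides n. Factor out: -143 = -13^1 · 11. (Sign doesn't affect v_p.) So v_13(-143) = 1.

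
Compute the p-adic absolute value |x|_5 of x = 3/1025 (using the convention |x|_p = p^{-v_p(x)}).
|3/1025|_5 = 25

Step 1 — compute v_5(x) by factoring powers of 5 out of the numerator and denominator: v_5(3/1025) = -2. Step 2 — apply |x|_p = p^{-v_p(x)} = 5^{2} = 25.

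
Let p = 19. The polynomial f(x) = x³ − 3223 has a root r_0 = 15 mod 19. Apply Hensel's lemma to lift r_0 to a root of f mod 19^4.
r_3 = 794 (mod 130321)

Hensel: r_{i+1} = r_i − f(r_i)/f′(r_i) mod 19^{i+2}, where f′(x) = 3x². Iterate:
  r_0 = 15 (mod 19)
  r_1 = 72 (mod 361)
  r_2 = 794 (mod 6859)
  r_3 = 794 (mod 130321)
Final: r = 794 with f(r) ≡ 0 mod 19^4.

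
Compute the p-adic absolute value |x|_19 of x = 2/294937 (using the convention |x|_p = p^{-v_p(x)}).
|2/294937|_19 = 6859

Step 1 — compute v_19(x) by factoring powers of 19 out of the numerator and denominator: v_19(2/294937) = -3. Step 2 — apply |x|_p = p^{-v_p(x)} = 19^{3} = 6859.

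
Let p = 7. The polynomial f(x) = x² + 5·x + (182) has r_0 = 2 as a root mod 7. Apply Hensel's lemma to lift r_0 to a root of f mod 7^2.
r_1 = 2 (mod 49)

Hensel: r_{i+1} = r_i − f(r_i)·(f′(r_i))^{-1} mod 7^{i+2}, f′(x) = 2x + 5. Iterate:
  r_0 = 2 (mod 7)
  r_1 = 2 (mod 49)
Final: r = 2 satisfies f(r) ≡ 0 mod 7^2.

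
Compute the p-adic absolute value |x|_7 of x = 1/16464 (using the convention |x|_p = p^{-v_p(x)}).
|1/16464|_7 = 343

Step 1 — compute v_7(x) by factoring powers of 7 out of the numerator and denominator: v_7(1/16464) = -3. Step 2 — apply |x|_p = p^{-v_p(x)} = 7^{3} = 343.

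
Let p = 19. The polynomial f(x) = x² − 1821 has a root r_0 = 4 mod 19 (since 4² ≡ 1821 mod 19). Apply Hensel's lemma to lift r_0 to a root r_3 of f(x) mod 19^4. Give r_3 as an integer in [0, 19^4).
r_3 = 49100 (mod 130321)

Hensel's recurrence: r_{i+1} = r_i − f(r_i)·(f′(r_i))^{-1} mod 19^{i+2}, with f′(x) = 2x. Iterate:
  r_0 = 4 (mod 19)
  r_1 = 4 (mod 361)
  r_2 = 1087 (mod 6859)
  r_3 = 49100 (mod 130321)
Final: r_3 = 49100, and one checks f(r_3) ≡ 0 mod 19^4.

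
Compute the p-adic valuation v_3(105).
v_3(105) = 1

v_3(n) is the largest exponent k such that 3^k divides n. Factor out: 105 = 3^1 · 35. (Sign doesn't affect v_p.) So v_3(105) = 1.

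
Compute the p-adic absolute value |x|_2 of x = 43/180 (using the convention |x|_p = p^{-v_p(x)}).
|43/180|_2 = 4

Step 1 — compute v_2(x) by factoring powers of 2 out of the numerator and denominator: v_2(43/180) = -2. Step 2 — apply |x|_p = p^{-v_p(x)} = 2^{2} = 4.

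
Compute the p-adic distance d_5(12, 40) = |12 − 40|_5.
d_5(12, 40) = 1

Step 1 — x − y = 12 − 40 = -28. Step 2 — v_5(-28) = 0 (factor: -28 = −(5^0 · 28); the sign does not affect v_p). Step 3 — |x − y|_5 = 5^{0} = 1.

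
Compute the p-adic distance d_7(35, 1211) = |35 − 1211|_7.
d_7(35, 1211) = 1/49

Step 1 — x − y = 35 − 1211 = -1176. Step 2 — v_7(-1176) = 2 (factor: -1176 = −(7^2 · 24); the sign does not affect v_p). Step 3 — |x − y|_7 = 7^{-2} = 1/49.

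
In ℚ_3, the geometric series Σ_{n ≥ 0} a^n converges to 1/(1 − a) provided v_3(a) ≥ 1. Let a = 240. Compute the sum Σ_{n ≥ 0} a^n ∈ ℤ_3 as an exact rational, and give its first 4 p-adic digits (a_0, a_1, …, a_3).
Σ a^n = 1/(1 − a) = -1/239;  first 4 digits = (1, 2, 0, 2)

v_3(a) = 1 ≥ 1, so the series converges in ℤ_3 to 1/(1 − a) = 1/(1 − 240) = -1/239. Expand this rational in ℤ_3: compute digits iteratively via d_i = x_i mod 3, x_{i+1} = (x_i − d_i)/3. The first 4 digits are (1, 2, 0, 2).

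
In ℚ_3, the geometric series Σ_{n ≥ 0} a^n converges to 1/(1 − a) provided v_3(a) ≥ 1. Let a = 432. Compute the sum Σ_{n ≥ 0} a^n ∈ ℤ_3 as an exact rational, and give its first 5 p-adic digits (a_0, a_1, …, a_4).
Σ a^n = 1/(1 − a) = -1/431;  first 5 digits = (1, 0, 0, 1, 2)

v_3(a) = 3 ≥ 1, so the series converges in ℤ_3 to 1/(1 − a) = 1/(1 − 432) = -1/431. Expand this rational in ℤ_3: compute digits iteratively via d_i = x_i mod 3, x_{i+1} = (x_i − d_i)/3. The first 5 digits are (1, 0, 0, 1, 2).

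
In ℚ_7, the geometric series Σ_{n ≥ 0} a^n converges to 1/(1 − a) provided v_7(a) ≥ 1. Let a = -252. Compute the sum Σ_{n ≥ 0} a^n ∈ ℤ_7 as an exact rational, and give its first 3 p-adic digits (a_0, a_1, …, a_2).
Σ a^n = 1/(1 − a) = 1/253;  first 3 digits = (1, 6, 2)

v_7(a) = 1 ≥ 1, so the series converges in ℤ_7 to 1/(1 − a) = 1/(1 − (-252)) = 1/253. Expand this rational in ℤ_7: compute digits iteratively via d_i = x_i mod 7, x_{i+1} = (x_i − d_i)/7. The first 3 digits are (1, 6, 2).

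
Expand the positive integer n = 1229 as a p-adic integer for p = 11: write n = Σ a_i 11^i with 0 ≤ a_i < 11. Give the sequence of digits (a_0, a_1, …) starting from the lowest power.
(a_0, a_1, …) = (8, 1, 10)

Repeated division by 11 gives the digits low-to-high: 1229 = 8 + 1·11^1 + 10·11^2. Digit sequence: (8, 1, 10).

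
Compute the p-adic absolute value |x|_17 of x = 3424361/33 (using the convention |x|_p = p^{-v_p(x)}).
|3424361/33|_17 = 1/83521

Step 1 — compute v_17(x) by factoring powers of 17 out of the numerator and denominator: v_17(3424361/33) = 4. Step 2 — apply |x|_p = p^{-v_p(x)} = 17^{-4} = 1/83521.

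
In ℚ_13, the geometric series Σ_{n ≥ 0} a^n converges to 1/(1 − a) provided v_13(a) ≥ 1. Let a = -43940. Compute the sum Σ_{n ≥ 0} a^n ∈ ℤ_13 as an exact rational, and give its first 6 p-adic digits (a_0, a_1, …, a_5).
Σ a^n = 1/(1 − a) = 1/43941;  first 6 digits = (1, 0, 0, 6, 11, 12)

v_13(a) = 3 ≥ 1, so the series converges in ℤ_13 to 1/(1 − a) = 1/(1 − (-43940)) = 1/43941. Expand this rational in ℤ_13: compute digits iteratively via d_i = x_i mod 13, x_{i+1} = (x_i − d_i)/13. The first 6 digits are (1, 0, 0, 6, 11, 12).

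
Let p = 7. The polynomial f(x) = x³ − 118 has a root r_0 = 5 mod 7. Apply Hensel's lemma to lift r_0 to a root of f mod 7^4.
r_3 = 621 (mod 2401)

Hensel: r_{i+1} = r_i − f(r_i)/f′(r_i) mod 7^{i+2}, where f′(x) = 3x². Iterate:
  r_0 = 5 (mod 7)
  r_1 = 33 (mod 49)
  r_2 = 278 (mod 343)
  r_3 = 621 (mod 2401)
Final: r = 621 with f(r) ≡ 0 mod 7^4.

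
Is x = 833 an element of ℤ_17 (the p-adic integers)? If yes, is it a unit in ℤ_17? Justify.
x ∈ ℤ_17 but not a unit; v_17(x) = 1 > 0

ℤ_17 = {x ∈ ℚ_17 : v_17(x) ≥ 0} and ℤ_17^× = {x ∈ ℤ_17 : v_17(x) = 0}. Here v_17(833) = v_17(num) − v_17(den) = 1; compare against these criteria.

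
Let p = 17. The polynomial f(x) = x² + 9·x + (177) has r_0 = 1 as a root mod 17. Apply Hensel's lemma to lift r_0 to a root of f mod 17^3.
r_2 = 851 (mod 4913)

Hensel: r_{i+1} = r_i − f(r_i)·(f′(r_i))^{-1} mod 17^{i+2}, f′(x) = 2x + 9. Iterate:
  r_0 = 1 (mod 17)
  r_1 = 273 (mod 289)
  r_2 = 851 (mod 4913)
Final: r = 851 satisfies f(r) ≡ 0 mod 17^3.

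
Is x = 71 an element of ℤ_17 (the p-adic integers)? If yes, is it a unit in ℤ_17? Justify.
x ∈ ℤ_17^× (unit); v_17(x) = 0

ℤ_17 = {x ∈ ℚ_17 : v_17(x) ≥ 0} and ℤ_17^× = {x ∈ ℤ_17 : v_17(x) = 0}. Here v_17(71) = v_17(num) − v_17(den) = 0; compare against these criteria.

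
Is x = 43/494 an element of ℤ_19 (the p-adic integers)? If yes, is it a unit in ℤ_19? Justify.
x ∉ ℤ_19 (v_19(x) = -1 < 0)

ℤ_19 = {x ∈ ℚ_19 : v_19(x) ≥ 0} and ℤ_19^× = {x ∈ ℤ_19 : v_19(x) = 0}. Here v_19(43/494) = v_19(num) − v_19(den) = -1; compare against these criteria.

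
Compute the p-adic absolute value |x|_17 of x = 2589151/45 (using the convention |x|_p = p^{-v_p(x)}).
|2589151/45|_17 = 1/83521

Step 1 — compute v_17(x) by factoring powers of 17 out of the numerator and denominator: v_17(2589151/45) = 4. Step 2 — apply |x|_p = p^{-v_p(x)} = 17^{-4} = 1/83521.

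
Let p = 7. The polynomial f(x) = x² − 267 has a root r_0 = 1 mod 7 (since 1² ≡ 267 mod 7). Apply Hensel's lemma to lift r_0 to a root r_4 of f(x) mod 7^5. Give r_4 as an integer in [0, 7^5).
r_4 = 722 (mod 16807)

Hensel's recurrence: r_{i+1} = r_i − f(r_i)·(f′(r_i))^{-1} mod 7^{i+2}, with f′(x) = 2x. Iterate:
  r_0 = 1 (mod 7)
  r_1 = 36 (mod 49)
  r_2 = 36 (mod 343)
  r_3 = 722 (mod 2401)
  r_4 = 722 (mod 16807)
Final: r_4 = 722, and one checks f(r_4) ≡ 0 mod 7^5.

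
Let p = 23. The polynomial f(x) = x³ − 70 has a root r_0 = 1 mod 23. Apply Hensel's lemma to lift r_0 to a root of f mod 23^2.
r_1 = 24 (mod 529)

Hensel: r_{i+1} = r_i − f(r_i)/f′(r_i) mod 23^{i+2}, where f′(x) = 3x². Iterate:
  r_0 = 1 (mod 23)
  r_1 = 24 (mod 529)
Final: r = 24 with f(r) ≡ 0 mod 23^2.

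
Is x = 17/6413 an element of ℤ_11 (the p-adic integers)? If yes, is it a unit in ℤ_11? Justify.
x ∉ ℤ_11 (v_11(x) = -2 < 0)

ℤ_11 = {x ∈ ℚ_11 : v_11(x) ≥ 0} and ℤ_11^× = {x ∈ ℤ_11 : v_11(x) = 0}. Here v_11(17/6413) = v_11(num) − v_11(den) = -2; compare against these criteria.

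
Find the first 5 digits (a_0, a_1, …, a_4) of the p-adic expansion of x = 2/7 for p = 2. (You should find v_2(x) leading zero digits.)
(a_0, …, a_4) = (0, 1, 1, 1, 0)

v_2(2/7) = 1, so a_0 = ... = a_0 = 0. Factor out: x = 2^1 · u with u = 1/7 a unit in ℤ_2. Expand u iteratively via a_{v+i} = u_i mod 2, u_{i+1} = (u_i − a_{v+i})/2:
  u_0 = 1/7;  a_1 = 1;  u_1 = (u_0 − 1)/2 = -3/7
  u_1 = -3/7;  a_2 = 1;  u_2 = (u_1 − 1)/2 = -5/7
  u_2 = -5/7;  a_3 = 1;  u_3 = (u_2 − 1)/2 = -6/7
  u_3 = -6/7;  a_4 = 0;  u_4 = (u_3 − 0)/2 = -3/7
Digits: (0, 1, 1, 1, 0).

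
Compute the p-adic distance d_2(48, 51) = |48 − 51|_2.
d_2(48, 51) = 1

Step 1 — x − y = 48 − 51 = -3. Step 2 — v_2(-3) = 0 (factor: -3 = −(2^0 · 3); the sign does not affect v_p). Step 3 — |x − y|_2 = 2^{0} = 1.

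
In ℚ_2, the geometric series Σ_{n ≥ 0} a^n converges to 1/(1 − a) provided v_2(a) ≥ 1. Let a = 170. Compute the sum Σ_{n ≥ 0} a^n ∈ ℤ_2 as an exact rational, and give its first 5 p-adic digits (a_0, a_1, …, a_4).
Σ a^n = 1/(1 − a) = -1/169;  first 5 digits = (1, 1, 1, 0, 0)

v_2(a) = 1 ≥ 1, so the series converges in ℤ_2 to 1/(1 − a) = 1/(1 − 170) = -1/169. Expand this rational in ℤ_2: compute digits iteratively via d_i = x_i mod 2, x_{i+1} = (x_i − d_i)/2. The first 5 digits are (1, 1, 1, 0, 0).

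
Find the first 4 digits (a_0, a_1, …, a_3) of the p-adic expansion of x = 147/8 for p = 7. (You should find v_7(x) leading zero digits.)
(a_0, …, a_3) = (0, 0, 3, 4)

v_7(147/8) = 2, so a_0 = ... = a_1 = 0. Factor out: x = 7^2 · u with u = 3/8 a unit in ℤ_7. Expand u iteratively via a_{v+i} = u_i mod 7, u_{i+1} = (u_i − a_{v+i})/7:
  u_0 = 3/8;  a_2 = 3;  u_1 = (u_0 − 3)/7 = -3/8
  u_1 = -3/8;  a_3 = 4;  u_2 = (u_1 − 4)/7 = -5/8
Digits: (0, 0, 3, 4).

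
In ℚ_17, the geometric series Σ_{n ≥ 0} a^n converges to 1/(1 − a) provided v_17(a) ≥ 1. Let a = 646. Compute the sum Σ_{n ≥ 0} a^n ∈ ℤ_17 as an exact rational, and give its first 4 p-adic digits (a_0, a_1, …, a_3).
Σ a^n = 1/(1 − a) = -1/645;  first 4 digits = (1, 4, 1, 13)

v_17(a) = 1 ≥ 1, so the series converges in ℤ_17 to 1/(1 − a) = 1/(1 − 646) = -1/645. Expand this rational in ℤ_17: compute digits iteratively via d_i = x_i mod 17, x_{i+1} = (x_i − d_i)/17. The first 4 digits are (1, 4, 1, 13).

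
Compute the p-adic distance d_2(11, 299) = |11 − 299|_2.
d_2(11, 299) = 1/32

Step 1 — x − y = 11 − 299 = -288. Step 2 — v_2(-288) = 5 (factor: -288 = −(2^5 · 9); the sign does not affect v_p). Step 3 — |x − y|_2 = 2^{-5} = 1/32.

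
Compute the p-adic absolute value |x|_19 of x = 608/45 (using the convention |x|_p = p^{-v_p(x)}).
|608/45|_19 = 1/19

Step 1 — compute v_19(x) by factoring powers of 19 out of the numerator and denominator: v_19(608/45) = 1. Step 2 — apply |x|_p = p^{-v_p(x)} = 19^{-1} = 1/19.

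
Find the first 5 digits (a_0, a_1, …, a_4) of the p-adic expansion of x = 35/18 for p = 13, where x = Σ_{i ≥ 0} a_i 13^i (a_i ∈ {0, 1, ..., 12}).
(a_0, …, a_4) = (7, 9, 0, 5, 9)

v_13(35/18) = 0 (numerator and denominator both coprime to 13), so x ∈ ℤ_13^×. Compute digits iteratively via a_i = x_i mod 13, x_{i+1} = (x_i − a_i)/13, with x_0 = x:
  x_0 = 35/18;  a_0 = 7;  x_1 = (x_0 − 7)/13 = -7/18
  x_1 = -7/18;  a_1 = 9;  x_2 = (x_1 − 9)/13 = -13/18
  x_2 = -13/18;  a_2 = 0;  x_3 = (x_2 − 0)/13 = -1/18
  x_3 = -1/18;  a_3 = 5;  x_4 = (x_3 − 5)/13 = -7/18
  x_4 = -7/18;  a_4 = 9;  x_5 = (x_4 − 9)/13 = -13/18
Digits: (7, 9, 0, 5, 9).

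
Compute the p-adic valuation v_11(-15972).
v_11(-15972) = 3

v_11(n) is the largest exponent k such that 11^k divides n. Factor out: -15972 = -11^3 · 12. (Sign doesn't affect v_p.) So v_11(-15972) = 3.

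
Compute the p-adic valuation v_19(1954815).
v_19(1954815) = 4

v_19(n) is the largest exponent k such that 19^k divides n. Factor out: 1954815 = 19^4 · 15. (Sign doesn't affect v_p.) So v_19(1954815) = 4.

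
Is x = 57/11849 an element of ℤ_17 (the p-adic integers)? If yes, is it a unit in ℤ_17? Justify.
x ∉ ℤ_17 (v_17(x) = -2 < 0)

ℤ_17 = {x ∈ ℚ_17 : v_17(x) ≥ 0} and ℤ_17^× = {x ∈ ℤ_17 : v_17(x) = 0}. Here v_17(57/11849) = v_17(num) − v_17(den) = -2; compare against these criteria.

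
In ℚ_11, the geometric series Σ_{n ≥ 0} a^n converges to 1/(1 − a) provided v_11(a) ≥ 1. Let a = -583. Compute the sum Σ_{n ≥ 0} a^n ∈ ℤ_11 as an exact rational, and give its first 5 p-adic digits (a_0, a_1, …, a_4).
Σ a^n = 1/(1 − a) = 1/584;  first 5 digits = (1, 2, 10, 9, 1)

v_11(a) = 1 ≥ 1, so the series converges in ℤ_11 to 1/(1 − a) = 1/(1 − (-583)) = 1/584. Expand this rational in ℤ_11: compute digits iteratively via d_i = x_i mod 11, x_{i+1} = (x_i − d_i)/11. The first 5 digits are (1, 2, 10, 9, 1).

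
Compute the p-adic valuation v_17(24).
v_17(24) = 0

v_17(n) is the largest exponent k such that 17^k divides n. Factor out: 24 = 17^0 · 24. (Sign doesn't affect v_p.) So v_17(24) = 0.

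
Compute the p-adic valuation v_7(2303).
v_7(2303) = 2

v_7(n) is the largest exponent k such that 7^k divides n. Factor out: 2303 = 7^2 · 47. (Sign doesn't affect v_p.) So v_7(2303) = 2.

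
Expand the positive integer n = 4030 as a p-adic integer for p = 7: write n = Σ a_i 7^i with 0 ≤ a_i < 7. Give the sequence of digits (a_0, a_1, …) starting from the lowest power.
(a_0, a_1, …) = (5, 1, 5, 4, 1)

Repeated division by 7 gives the digits low-to-high: 4030 = 5 + 1·7^1 + 5·7^2 + 4·7^3 + 1·7^4. Digit sequence: (5, 1, 5, 4, 1).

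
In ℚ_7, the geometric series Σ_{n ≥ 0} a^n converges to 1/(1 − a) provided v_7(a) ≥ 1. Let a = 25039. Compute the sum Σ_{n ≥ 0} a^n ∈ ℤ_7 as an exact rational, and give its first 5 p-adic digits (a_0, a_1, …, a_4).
Σ a^n = 1/(1 − a) = -1/25038;  first 5 digits = (1, 0, 0, 3, 3)

v_7(a) = 3 ≥ 1, so the series converges in ℤ_7 to 1/(1 − a) = 1/(1 − 25039) = -1/25038. Expand this rational in ℤ_7: compute digits iteratively via d_i = x_i mod 7, x_{i+1} = (x_i − d_i)/7. The first 5 digits are (1, 0, 0, 3, 3).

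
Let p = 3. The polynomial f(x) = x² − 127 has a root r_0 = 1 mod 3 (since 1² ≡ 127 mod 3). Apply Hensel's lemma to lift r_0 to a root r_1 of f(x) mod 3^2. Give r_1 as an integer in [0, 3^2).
r_1 = 1 (mod 9)

Hensel's recurrence: r_{i+1} = r_i − f(r_i)·(f′(r_i))^{-1} mod 3^{i+2}, with f′(x) = 2x. Iterate:
  r_0 = 1 (mod 3)
  r_1 = 1 (mod 9)
Final: r_1 = 1, and one checks f(r_1) ≡ 0 mod 3^2.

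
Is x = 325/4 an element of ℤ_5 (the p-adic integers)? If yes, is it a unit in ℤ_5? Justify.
x ∈ ℤ_5 but not a unit; v_5(x) = 2 > 0

ℤ_5 = {x ∈ ℚ_5 : v_5(x) ≥ 0} and ℤ_5^× = {x ∈ ℤ_5 : v_5(x) = 0}. Here v_5(325/4) = v_5(num) − v_5(den) = 2; compare against these criteria.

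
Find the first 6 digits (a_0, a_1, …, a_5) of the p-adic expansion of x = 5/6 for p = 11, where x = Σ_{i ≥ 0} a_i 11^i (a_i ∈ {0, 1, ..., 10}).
(a_0, …, a_5) = (10, 1, 9, 1, 9, 1)

v_11(5/6) = 0 (numerator and denominator both coprime to 11), so x ∈ ℤ_11^×. Compute digits iteratively via a_i = x_i mod 11, x_{i+1} = (x_i − a_i)/11, with x_0 = x:
  x_0 = 5/6;  a_0 = 10;  x_1 = (x_0 − 10)/11 = -5/6
  x_1 = -5/6;  a_1 = 1;  x_2 = (x_1 − 1)/11 = -1/6
  x_2 = -1/6;  a_2 = 9;  x_3 = (x_2 − 9)/11 = -5/6
  x_3 = -5/6;  a_3 = 1;  x_4 = (x_3 − 1)/11 = -1/6
  x_4 = -1/6;  a_4 = 9;  x_5 = (x_4 − 9)/11 = -5/6
  x_5 = -5/6;  a_5 = 1;  x_6 = (x_5 − 1)/11 = -1/6
Digits: (10, 1, 9, 1, 9, 1).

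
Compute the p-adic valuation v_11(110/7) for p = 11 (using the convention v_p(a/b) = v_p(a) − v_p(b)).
v_11(110/7) = 1

Factor powers of 11 from the numerator and denominator of the reduced fraction: 110 = 11^1 · 10 and 7 = 11^0 · 7. Apply v_p(a/b) = v_p(a) − v_p(b): v_11(110/7) = 1 − 0 = 1.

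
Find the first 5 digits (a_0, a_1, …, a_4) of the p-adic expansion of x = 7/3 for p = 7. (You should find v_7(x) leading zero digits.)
(a_0, …, a_4) = (0, 5, 4, 4, 4)

v_7(7/3) = 1, so a_0 = ... = a_0 = 0. Factor out: x = 7^1 · u with u = 1/3 a unit in ℤ_7. Expand u iteratively via a_{v+i} = u_i mod 7, u_{i+1} = (u_i − a_{v+i})/7:
  u_0 = 1/3;  a_1 = 5;  u_1 = (u_0 − 5)/7 = -2/3
  u_1 = -2/3;  a_2 = 4;  u_2 = (u_1 − 4)/7 = -2/3
  u_2 = -2/3;  a_3 = 4;  u_3 = (u_2 − 4)/7 = -2/3
  u_3 = -2/3;  a_4 = 4;  u_4 = (u_3 − 4)/7 = -2/3
Digits: (0, 5, 4, 4, 4).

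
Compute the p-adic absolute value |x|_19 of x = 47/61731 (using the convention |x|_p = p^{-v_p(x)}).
|47/61731|_19 = 6859

Step 1 — compute v_19(x) by factoring powers of 19 out of the numerator and denominator: v_19(47/61731) = -3. Step 2 — apply |x|_p = p^{-v_p(x)} = 19^{3} = 6859.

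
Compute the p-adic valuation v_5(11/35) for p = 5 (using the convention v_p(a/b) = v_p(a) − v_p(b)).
v_5(11/35) = -1

Factor powers of 5 from the numerator and denominator of the reduced fraction: 11 = 5^0 · 11 and 35 = 5^1 · 7. Apply v_p(a/b) = v_p(a) − v_p(b): v_5(11/35) = 0 − 1 = -1.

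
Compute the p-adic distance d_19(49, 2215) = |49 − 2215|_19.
d_19(49, 2215) = 1/361

Step 1 — x − y = 49 − 2215 = -2166. Step 2 — v_19(-2166) = 2 (factor: -2166 = −(19^2 · 6); the sign does not affect v_p). Step 3 — |x − y|_19 = 19^{-2} = 1/361.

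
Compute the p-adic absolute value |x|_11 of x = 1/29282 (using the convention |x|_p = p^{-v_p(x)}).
|1/29282|_11 = 14641

Step 1 — compute v_11(x) by factoring powers of 11 out of the numerator and denominator: v_11(1/29282) = -4. Step 2 — apply |x|_p = p^{-v_p(x)} = 11^{4} = 14641.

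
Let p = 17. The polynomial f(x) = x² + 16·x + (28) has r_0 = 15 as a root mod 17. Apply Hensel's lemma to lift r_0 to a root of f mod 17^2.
r_1 = 287 (mod 289)

Hensel: r_{i+1} = r_i − f(r_i)·(f′(r_i))^{-1} mod 17^{i+2}, f′(x) = 2x + 16. Iterate:
  r_0 = 15 (mod 17)
  r_1 = 287 (mod 289)
Final: r = 287 satisfies f(r) ≡ 0 mod 17^2.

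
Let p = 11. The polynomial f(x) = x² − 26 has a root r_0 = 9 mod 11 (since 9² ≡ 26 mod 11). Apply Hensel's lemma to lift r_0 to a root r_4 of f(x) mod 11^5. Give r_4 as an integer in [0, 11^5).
r_4 = 65635 (mod 161051)

Hensel's recurrence: r_{i+1} = r_i − f(r_i)·(f′(r_i))^{-1} mod 11^{i+2}, with f′(x) = 2x. Iterate:
  r_0 = 9 (mod 11)
  r_1 = 53 (mod 121)
  r_2 = 416 (mod 1331)
  r_3 = 7071 (mod 14641)
  r_4 = 65635 (mod 161051)
Final: r_4 = 65635, and one checks f(r_4) ≡ 0 mod 11^5.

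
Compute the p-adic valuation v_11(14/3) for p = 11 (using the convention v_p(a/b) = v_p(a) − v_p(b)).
v_11(14/3) = 0

Factor powers of 11 from the numerator and denominator of the reduced fraction: 14 = 11^0 · 14 and 3 = 11^0 · 3. Apply v_p(a/b) = v_p(a) − v_p(b): v_11(14/3) = 0 − 0 = 0.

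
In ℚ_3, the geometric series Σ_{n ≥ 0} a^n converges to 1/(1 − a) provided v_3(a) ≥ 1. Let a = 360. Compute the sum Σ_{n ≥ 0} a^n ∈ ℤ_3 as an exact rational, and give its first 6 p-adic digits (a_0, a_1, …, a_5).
Σ a^n = 1/(1 − a) = -1/359;  first 6 digits = (1, 0, 1, 1, 2, 0)

v_3(a) = 2 ≥ 1, so the series converges in ℤ_3 to 1/(1 − a) = 1/(1 − 360) = -1/359. Expand this rational in ℤ_3: compute digits iteratively via d_i = x_i mod 3, x_{i+1} = (x_i − d_i)/3. The first 6 digits are (1, 0, 1, 1, 2, 0).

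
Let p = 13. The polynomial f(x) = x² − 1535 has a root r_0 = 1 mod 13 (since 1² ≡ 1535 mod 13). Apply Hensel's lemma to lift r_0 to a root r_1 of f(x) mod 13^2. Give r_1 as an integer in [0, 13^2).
r_1 = 92 (mod 169)

Hensel's recurrence: r_{i+1} = r_i − f(r_i)·(f′(r_i))^{-1} mod 13^{i+2}, with f′(x) = 2x. Iterate:
  r_0 = 1 (mod 13)
  r_1 = 92 (mod 169)
Final: r_1 = 92, and one checks f(r_1) ≡ 0 mod 13^2.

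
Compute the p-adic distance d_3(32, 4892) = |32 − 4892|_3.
d_3(32, 4892) = 1/243

Step 1 — x − y = 32 − 4892 = -4860. Step 2 — v_3(-4860) = 5 (factor: -4860 = −(3^5 · 20); the sign does not affect v_p). Step 3 — |x − y|_3 = 3^{-5} = 1/243.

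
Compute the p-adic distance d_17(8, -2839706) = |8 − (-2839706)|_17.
d_17(8, -2839706) = 1/1419857

Step 1 — x − y = 8 − (-2839706) = 2839714. Step 2 — v_17(2839714) = 5 (factor: 2839714 = (17^5 · 2); the sign does not affect v_p). Step 3 — |x − y|_17 = 17^{-5} = 1/1419857.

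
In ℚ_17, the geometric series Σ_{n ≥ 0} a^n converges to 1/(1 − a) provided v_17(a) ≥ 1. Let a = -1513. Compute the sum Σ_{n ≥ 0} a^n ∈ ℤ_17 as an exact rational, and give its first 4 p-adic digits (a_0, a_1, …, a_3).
Σ a^n = 1/(1 − a) = 1/1514;  first 4 digits = (1, 13, 10, 10)

v_17(a) = 1 ≥ 1, so the series converges in ℤ_17 to 1/(1 − a) = 1/(1 − (-1513)) = 1/1514. Expand this rational in ℤ_17: compute digits iteratively via d_i = x_i mod 17, x_{i+1} = (x_i − d_i)/17. The first 4 digits are (1, 13, 10, 10).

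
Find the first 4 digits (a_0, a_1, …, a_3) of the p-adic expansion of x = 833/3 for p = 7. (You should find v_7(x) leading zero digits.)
(a_0, …, a_3) = (0, 0, 1, 3)

v_7(833/3) = 2, so a_0 = ... = a_1 = 0. Factor out: x = 7^2 · u with u = 17/3 a unit in ℤ_7. Expand u iteratively via a_{v+i} = u_i mod 7, u_{i+1} = (u_i − a_{v+i})/7:
  u_0 = 17/3;  a_2 = 1;  u_1 = (u_0 − 1)/7 = 2/3
  u_1 = 2/3;  a_3 = 3;  u_2 = (u_1 − 3)/7 = -1/3
Digits: (0, 0, 1, 3).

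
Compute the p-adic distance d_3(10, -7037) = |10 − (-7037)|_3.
d_3(10, -7037) = 1/243

Step 1 — x − y = 10 − (-7037) = 7047. Step 2 — v_3(7047) = 5 (factor: 7047 = (3^5 · 29); the sign does not affect v_p). Step 3 — |x − y|_3 = 3^{-5} = 1/243.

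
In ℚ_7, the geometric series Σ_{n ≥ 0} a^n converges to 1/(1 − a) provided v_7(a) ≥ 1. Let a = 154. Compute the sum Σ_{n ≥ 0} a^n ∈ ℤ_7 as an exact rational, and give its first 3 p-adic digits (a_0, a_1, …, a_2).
Σ a^n = 1/(1 − a) = -1/153;  first 3 digits = (1, 1, 4)

v_7(a) = 1 ≥ 1, so the series converges in ℤ_7 to 1/(1 − a) = 1/(1 − 154) = -1/153. Expand this rational in ℤ_7: compute digits iteratively via d_i = x_i mod 7, x_{i+1} = (x_i − d_i)/7. The first 3 digits are (1, 1, 4).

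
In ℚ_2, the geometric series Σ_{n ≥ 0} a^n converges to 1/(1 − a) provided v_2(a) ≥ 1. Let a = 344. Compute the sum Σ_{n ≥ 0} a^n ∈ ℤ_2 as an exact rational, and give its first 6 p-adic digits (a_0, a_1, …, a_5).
Σ a^n = 1/(1 − a) = -1/343;  first 6 digits = (1, 0, 0, 1, 1, 0)

v_2(a) = 3 ≥ 1, so the series converges in ℤ_2 to 1/(1 − a) = 1/(1 − 344) = -1/343. Expand this rational in ℤ_2: compute digits iteratively via d_i = x_i mod 2, x_{i+1} = (x_i − d_i)/2. The first 6 digits are (1, 0, 0, 1, 1, 0).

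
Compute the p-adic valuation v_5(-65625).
v_5(-65625) = 5

v_5(n) is the largest exponent k such that 5^k divides n. Factor out: -65625 = -5^5 · 21. (Sign doesn't affect v_p.) So v_5(-65625) = 5.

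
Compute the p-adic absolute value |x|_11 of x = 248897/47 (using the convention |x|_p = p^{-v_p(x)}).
|248897/47|_11 = 1/14641

Step 1 — compute v_11(x) by factoring powers of 11 out of the numerator and denominator: v_11(248897/47) = 4. Step 2 — apply |x|_p = p^{-v_p(x)} = 11^{-4} = 1/14641.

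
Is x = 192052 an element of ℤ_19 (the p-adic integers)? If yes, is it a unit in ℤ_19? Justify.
x ∈ ℤ_19 but not a unit; v_19(x) = 3 > 0

ℤ_19 = {x ∈ ℚ_19 : v_19(x) ≥ 0} and ℤ_19^× = {x ∈ ℤ_19 : v_19(x) = 0}. Here v_19(192052) = v_19(num) − v_19(den) = 3; compare against these criteria.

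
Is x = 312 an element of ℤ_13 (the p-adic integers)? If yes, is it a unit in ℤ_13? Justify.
x ∈ ℤ_13 but not a unit; v_13(x) = 1 > 0

ℤ_13 = {x ∈ ℚ_13 : v_13(x) ≥ 0} and ℤ_13^× = {x ∈ ℤ_13 : v_13(x) = 0}. Here v_13(312) = v_13(num) − v_13(den) = 1; compare against these criteria.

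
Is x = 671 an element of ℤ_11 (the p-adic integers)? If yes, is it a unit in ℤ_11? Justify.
x ∈ ℤ_11 but not a unit; v_11(x) = 1 > 0

ℤ_11 = {x ∈ ℚ_11 : v_11(x) ≥ 0} and ℤ_11^× = {x ∈ ℤ_11 : v_11(x) = 0}. Here v_11(671) = v_11(num) − v_11(den) = 1; compare against these criteria.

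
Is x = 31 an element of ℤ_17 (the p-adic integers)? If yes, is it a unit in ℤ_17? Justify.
x ∈ ℤ_17^× (unit); v_17(x) = 0

ℤ_17 = {x ∈ ℚ_17 : v_17(x) ≥ 0} and ℤ_17^× = {x ∈ ℤ_17 : v_17(x) = 0}. Here v_17(31) = v_17(num) − v_17(den) = 0; compare against these criteria.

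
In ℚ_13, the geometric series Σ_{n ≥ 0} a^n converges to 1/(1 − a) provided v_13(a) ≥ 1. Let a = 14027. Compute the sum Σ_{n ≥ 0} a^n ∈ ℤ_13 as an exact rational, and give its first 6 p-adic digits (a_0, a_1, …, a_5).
Σ a^n = 1/(1 − a) = -1/14026;  first 6 digits = (1, 0, 5, 6, 12, 9)

v_13(a) = 2 ≥ 1, so the series converges in ℤ_13 to 1/(1 − a) = 1/(1 − 14027) = -1/14026. Expand this rational in ℤ_13: compute digits iteratively via d_i = x_i mod 13, x_{i+1} = (x_i − d_i)/13. The first 6 digits are (1, 0, 5, 6, 12, 9).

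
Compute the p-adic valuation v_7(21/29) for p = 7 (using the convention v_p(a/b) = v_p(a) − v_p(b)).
v_7(21/29) = 1

Factor powers of 7 from the numerator and denominator of the reduced fraction: 21 = 7^1 · 3 and 29 = 7^0 · 29. Apply v_p(a/b) = v_p(a) − v_p(b): v_7(21/29) = 1 − 0 = 1.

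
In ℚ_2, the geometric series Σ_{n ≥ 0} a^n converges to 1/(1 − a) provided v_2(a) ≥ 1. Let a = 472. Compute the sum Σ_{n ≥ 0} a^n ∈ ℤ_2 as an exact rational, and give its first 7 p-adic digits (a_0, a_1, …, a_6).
Σ a^n = 1/(1 − a) = -1/471;  first 7 digits = (1, 0, 0, 1, 1, 0, 0)

v_2(a) = 3 ≥ 1, so the series converges in ℤ_2 to 1/(1 − a) = 1/(1 − 472) = -1/471. Expand this rational in ℤ_2: compute digits iteratively via d_i = x_i mod 2, x_{i+1} = (x_i − d_i)/2. The first 7 digits are (1, 0, 0, 1, 1, 0, 0).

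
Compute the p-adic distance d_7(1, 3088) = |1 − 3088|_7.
d_7(1, 3088) = 1/343

Step 1 — x − y = 1 − 3088 = -3087. Step 2 — v_7(-3087) = 3 (factor: -3087 = −(7^3 · 9); the sign does not affect v_p). Step 3 — |x − y|_7 = 7^{-3} = 1/343.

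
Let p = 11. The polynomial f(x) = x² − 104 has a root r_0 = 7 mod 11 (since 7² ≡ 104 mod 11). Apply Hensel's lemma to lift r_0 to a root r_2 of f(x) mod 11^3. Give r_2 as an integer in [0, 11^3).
r_2 = 832 (mod 1331)

Hensel's recurrence: r_{i+1} = r_i − f(r_i)·(f′(r_i))^{-1} mod 11^{i+2}, with f′(x) = 2x. Iterate:
  r_0 = 7 (mod 11)
  r_1 = 106 (mod 121)
  r_2 = 832 (mod 1331)
Final: r_2 = 832, and one checks f(r_2) ≡ 0 mod 11^3.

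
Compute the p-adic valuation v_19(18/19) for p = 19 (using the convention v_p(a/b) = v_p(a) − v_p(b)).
v_19(18/19) = -1

Factor powers of 19 from the numerator and denominator of the reduced fraction: 18 = 19^0 · 18 and 19 = 19^1 · 1. Apply v_p(a/b) = v_p(a) − v_p(b): v_19(18/19) = 0 − 1 = -1.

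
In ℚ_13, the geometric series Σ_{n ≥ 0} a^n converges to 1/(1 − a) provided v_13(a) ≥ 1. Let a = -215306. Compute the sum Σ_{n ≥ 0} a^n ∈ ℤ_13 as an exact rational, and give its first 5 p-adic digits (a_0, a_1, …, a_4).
Σ a^n = 1/(1 − a) = 1/215307;  first 5 digits = (1, 0, 0, 6, 5)

v_13(a) = 3 ≥ 1, so the series converges in ℤ_13 to 1/(1 − a) = 1/(1 − (-215306)) = 1/215307. Expand this rational in ℤ_13: compute digits iteratively via d_i = x_i mod 13, x_{i+1} = (x_i − d_i)/13. The first 5 digits are (1, 0, 0, 6, 5).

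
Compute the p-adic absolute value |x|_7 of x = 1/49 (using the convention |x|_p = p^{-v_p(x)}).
|1/49|_7 = 49

Step 1 — compute v_7(x) by factoring powers of 7 out of the numerator and denominator: v_7(1/49) = -2. Step 2 — apply |x|_p = p^{-v_p(x)} = 7^{2} = 49.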